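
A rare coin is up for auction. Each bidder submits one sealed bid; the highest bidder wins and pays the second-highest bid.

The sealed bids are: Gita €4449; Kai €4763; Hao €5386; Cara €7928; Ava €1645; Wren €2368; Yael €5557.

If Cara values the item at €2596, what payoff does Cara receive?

Highest bid: Cara at €7928, so Cara wins.
Second-highest bid: Yael at €5557 — that is the price the winner pays.
Cara's payoff = value − price = €2596 − €5557 = −€2961.

−€2961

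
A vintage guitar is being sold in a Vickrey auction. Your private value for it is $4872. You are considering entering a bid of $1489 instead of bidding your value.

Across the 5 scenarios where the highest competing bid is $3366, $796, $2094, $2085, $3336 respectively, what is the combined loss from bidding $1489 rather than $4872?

$8607

The deviation costs you only when the competing bid falls strictly between $1489 and $4872; elsewhere both bids give the same outcome.
$3366: truthful payoff $1506, deviation payoff $0 → loss $1506.
$796: outcomes coincide → loss $0.
$2094: truthful payoff $2778, deviation payoff $0 → loss $2778.
$2085: truthful payoff $2787, deviation payoff $0 → loss $2787.
$3336: truthful payoff $1536, deviation payoff $0 → loss $1536.
Total loss = $1506 + $2778 + $2787 + $1536 = $8607.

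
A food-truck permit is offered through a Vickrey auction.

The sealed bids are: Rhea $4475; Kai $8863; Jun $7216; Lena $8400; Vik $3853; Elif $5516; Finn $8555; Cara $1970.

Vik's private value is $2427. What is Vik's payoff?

Highest bid: Kai at $8863, so Kai wins.
Second-highest bid: Finn at $8555 — that is the price the winner pays.
Vik did not win, so Vik pays nothing and receives nothing: payoff $0.

$0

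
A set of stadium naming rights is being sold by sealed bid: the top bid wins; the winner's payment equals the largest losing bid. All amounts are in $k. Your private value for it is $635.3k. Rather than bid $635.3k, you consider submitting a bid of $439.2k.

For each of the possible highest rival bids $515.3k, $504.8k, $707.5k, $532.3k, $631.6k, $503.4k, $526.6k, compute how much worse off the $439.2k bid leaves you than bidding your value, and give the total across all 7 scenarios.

The deviation costs you only when the competing bid falls strictly between $439.2k and $635.3k; elsewhere both bids give the same outcome.
$515.3k: truthful payoff $120k, deviation payoff $0k → loss $120k.
$504.8k: truthful payoff $130.5k, deviation payoff $0k → loss $130.5k.
$707.5k: outcomes coincide → loss $0k.
$532.3k: truthful payoff $103k, deviation payoff $0k → loss $103k.
$631.6k: truthful payoff $3.7k, deviation payoff $0k → loss $3.7k.
$503.4k: truthful payoff $131.9k, deviation payoff $0k → loss $131.9k.
$526.6k: truthful payoff $108.7k, deviation payoff $0k → loss $108.7k.
Total loss = $120k + $130.5k + $103k + $3.7k + $131.9k + $108.7k = $597.8k.

$597.8k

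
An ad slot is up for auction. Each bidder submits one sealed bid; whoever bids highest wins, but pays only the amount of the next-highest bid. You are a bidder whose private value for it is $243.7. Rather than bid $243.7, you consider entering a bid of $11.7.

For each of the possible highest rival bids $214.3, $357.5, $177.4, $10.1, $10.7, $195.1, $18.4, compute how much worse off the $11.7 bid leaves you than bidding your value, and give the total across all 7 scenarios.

The deviation costs you only when the competing bid falls strictly between $11.7 and $243.7; elsewhere both bids give the same outcome.
$214.3: truthful payoff $29.4, deviation payoff $0 → loss $29.4.
$357.5: outcomes coincide → loss $0.
$177.4: truthful payoff $66.3, deviation payoff $0 → loss $66.3.
$10.1: outcomes coincide → loss $0.
$10.7: outcomes coincide → loss $0.
$195.1: truthful payoff $48.6, deviation payoff $0 → loss $48.6.
$18.4: truthful payoff $225.3, deviation payoff $0 → loss $225.3.
Total loss = $29.4 + $66.3 + $48.6 + $225.3 = $369.6.

$369.6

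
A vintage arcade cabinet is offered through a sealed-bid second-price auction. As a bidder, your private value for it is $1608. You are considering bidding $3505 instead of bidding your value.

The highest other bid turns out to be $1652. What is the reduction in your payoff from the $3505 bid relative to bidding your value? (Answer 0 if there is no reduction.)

Bidding your value $1608: you lose (since $1608 < $1652). Payoff $0.
Bidding $3505: you win and pay $1652. Payoff $1608 − $1652 = −$44.
The competing bid $1652 lies between your value and your inflated bid, so overbidding wins an item priced above your value.
Loss from deviating = $0 − (−$44) = $44.

$44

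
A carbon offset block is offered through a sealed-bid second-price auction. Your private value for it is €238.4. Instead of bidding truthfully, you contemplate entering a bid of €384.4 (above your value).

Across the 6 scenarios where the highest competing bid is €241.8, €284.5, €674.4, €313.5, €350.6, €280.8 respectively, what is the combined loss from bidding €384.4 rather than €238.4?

The deviation costs you only when the competing bid falls strictly between €238.4 and €384.4; elsewhere both bids give the same outcome.
€241.8: truthful payoff €0, deviation payoff −€3.4 → loss €3.4.
€284.5: truthful payoff €0, deviation payoff −€46.1 → loss €46.1.
€674.4: outcomes coincide → loss €0.
€313.5: truthful payoff €0, deviation payoff −€75.1 → loss €75.1.
€350.6: truthful payoff €0, deviation payoff −€112.2 → loss €112.2.
€280.8: truthful payoff €0, deviation payoff −€42.4 → loss €42.4.
Total loss = €3.4 + €46.1 + €75.1 + €112.2 + €42.4 = €279.2.

€279.2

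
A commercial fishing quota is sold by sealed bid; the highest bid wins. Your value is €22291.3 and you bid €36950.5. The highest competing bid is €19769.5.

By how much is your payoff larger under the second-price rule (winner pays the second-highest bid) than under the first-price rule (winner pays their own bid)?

You have the highest bid, so you win under either rule.
Second-price: pay €19769.5 → payoff €2521.8.
First-price: pay your own bid €36950.5 → payoff −€14659.2.
Difference = €2521.8 − (−€14659.2) = €17181.

€17181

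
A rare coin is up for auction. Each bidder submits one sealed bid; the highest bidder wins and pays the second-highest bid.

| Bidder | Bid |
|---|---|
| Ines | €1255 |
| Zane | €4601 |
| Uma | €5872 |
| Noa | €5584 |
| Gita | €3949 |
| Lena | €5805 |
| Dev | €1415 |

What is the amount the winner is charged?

€5805

Highest bid: Uma at €5872, so Uma wins.
Second-highest bid: Lena at €5805 — that is the price the winner pays.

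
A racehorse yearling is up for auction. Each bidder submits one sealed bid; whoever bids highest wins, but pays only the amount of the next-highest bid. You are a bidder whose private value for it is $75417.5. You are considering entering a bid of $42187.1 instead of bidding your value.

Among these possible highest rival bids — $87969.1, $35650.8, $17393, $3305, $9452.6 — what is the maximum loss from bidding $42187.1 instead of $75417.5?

$87969.1: same outcome either way → loss $0.
$35650.8: same outcome either way → loss $0.
$17393: same outcome either way → loss $0.
$3305: same outcome either way → loss $0.
$9452.6: same outcome either way → loss $0.
Maximum loss: $0.

$0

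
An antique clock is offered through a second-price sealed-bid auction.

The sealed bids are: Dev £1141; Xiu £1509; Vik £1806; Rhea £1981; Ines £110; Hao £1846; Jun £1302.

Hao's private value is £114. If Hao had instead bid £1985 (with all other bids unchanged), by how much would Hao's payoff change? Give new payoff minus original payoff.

−£1867

The highest bid among the other bidders is £1981; Hao's bid doesn't change that.
Original bid £1846: Hao is not highest (top rival bid is £1981); payoff £0.
Alternative bid £1985: Hao is highest, pays the top rival bid £1981; payoff £114 − £1981 = −£1867.
Change in payoff = −£1867 − (£0) = −£1867.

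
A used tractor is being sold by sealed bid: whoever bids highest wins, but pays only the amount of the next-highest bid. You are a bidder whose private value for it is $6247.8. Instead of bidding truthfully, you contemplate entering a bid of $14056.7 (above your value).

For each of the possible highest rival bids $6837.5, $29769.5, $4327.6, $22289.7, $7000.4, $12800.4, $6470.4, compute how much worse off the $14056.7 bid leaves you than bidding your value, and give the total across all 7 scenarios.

The deviation costs you only when the competing bid falls strictly between $6247.8 and $14056.7; elsewhere both bids give the same outcome.
$6837.5: truthful payoff $0, deviation payoff −$589.7 → loss $589.7.
$29769.5: outcomes coincide → loss $0.
$4327.6: outcomes coincide → loss $0.
$22289.7: outcomes coincide → loss $0.
$7000.4: truthful payoff $0, deviation payoff −$752.6 → loss $752.6.
$12800.4: truthful payoff $0, deviation payoff −$6552.6 → loss $6552.6.
$6470.4: truthful payoff $0, deviation payoff −$222.6 → loss $222.6.
Total loss = $589.7 + $752.6 + $6552.6 + $222.6 = $8117.5.
Because the price is fixed by the runner-up's bid, deviating from your value can only change a good outcome into a bad one — never the reverse.

$8117.5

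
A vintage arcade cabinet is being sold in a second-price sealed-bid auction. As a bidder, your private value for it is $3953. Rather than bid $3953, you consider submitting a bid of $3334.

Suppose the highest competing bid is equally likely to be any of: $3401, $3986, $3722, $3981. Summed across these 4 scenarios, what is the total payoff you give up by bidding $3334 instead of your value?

$783

The deviation costs you only when the competing bid falls strictly between $3334 and $3953; elsewhere both bids give the same outcome.
$3401: truthful payoff $552, deviation payoff $0 → loss $552.
$3986: outcomes coincide → loss $0.
$3722: truthful payoff $231, deviation payoff $0 → loss $231.
$3981: outcomes coincide → loss $0.
Total loss = $552 + $231 = $783.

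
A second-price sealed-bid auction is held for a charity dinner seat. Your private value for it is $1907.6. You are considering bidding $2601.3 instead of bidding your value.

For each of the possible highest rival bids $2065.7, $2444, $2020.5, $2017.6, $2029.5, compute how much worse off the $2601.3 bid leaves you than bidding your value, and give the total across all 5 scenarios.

The deviation costs you only when the competing bid falls strictly between $1907.6 and $2601.3; elsewhere both bids give the same outcome.
$2065.7: truthful payoff $0, deviation payoff −$158.1 → loss $158.1.
$2444: truthful payoff $0, deviation payoff −$536.4 → loss $536.4.
$2020.5: truthful payoff $0, deviation payoff −$112.9 → loss $112.9.
$2017.6: truthful payoff $0, deviation payoff −$110 → loss $110.
$2029.5: truthful payoff $0, deviation payoff −$121.9 → loss $121.9.
Total loss = $158.1 + $536.4 + $112.9 + $110 + $121.9 = $1039.3.

$1039.3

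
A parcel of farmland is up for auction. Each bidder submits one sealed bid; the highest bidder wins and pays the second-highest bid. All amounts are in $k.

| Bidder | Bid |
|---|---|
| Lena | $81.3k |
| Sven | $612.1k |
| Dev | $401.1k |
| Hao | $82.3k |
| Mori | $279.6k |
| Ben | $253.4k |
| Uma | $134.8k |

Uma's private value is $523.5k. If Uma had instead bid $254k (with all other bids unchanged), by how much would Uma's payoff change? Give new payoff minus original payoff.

$0k

The highest bid among the other bidders is $612.1k; Uma's bid doesn't change that.
Original bid $134.8k: Uma is not highest (top rival bid is $612.1k); payoff $0k.
Alternative bid $254k: Uma is not highest (top rival bid is $612.1k); payoff $0k.
Change in payoff = $0k − ($0k) = $0k.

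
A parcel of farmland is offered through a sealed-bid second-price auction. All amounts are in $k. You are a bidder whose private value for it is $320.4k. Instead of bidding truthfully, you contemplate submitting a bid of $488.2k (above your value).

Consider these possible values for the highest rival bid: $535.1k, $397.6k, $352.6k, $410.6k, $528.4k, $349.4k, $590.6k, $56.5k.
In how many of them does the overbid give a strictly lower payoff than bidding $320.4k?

The deviation hurts exactly when the highest competing bid lies strictly between $320.4k and $488.2k — overbidding then wins at a price above your value.
$535.1k: above both → same outcome either way.
$397.6k: inside the interval → strictly worse (loss $77.2k).
$352.6k: inside the interval → strictly worse (loss $32.2k).
$410.6k: inside the interval → strictly worse (loss $90.2k).
$528.4k: above both → same outcome either way.
$349.4k: inside the interval → strictly worse (loss $29k).
$590.6k: above both → same outcome either way.
$56.5k: below both → same outcome either way.
Count: 4.

4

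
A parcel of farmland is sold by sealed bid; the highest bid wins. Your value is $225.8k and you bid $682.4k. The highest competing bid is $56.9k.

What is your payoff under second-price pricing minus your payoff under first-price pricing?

You have the highest bid, so you win under either rule.
Second-price: pay $56.9k → payoff $168.9k.
First-price: pay your own bid $682.4k → payoff −$456.6k.
Difference = $168.9k − (−$456.6k) = $625.5k.

$625.5k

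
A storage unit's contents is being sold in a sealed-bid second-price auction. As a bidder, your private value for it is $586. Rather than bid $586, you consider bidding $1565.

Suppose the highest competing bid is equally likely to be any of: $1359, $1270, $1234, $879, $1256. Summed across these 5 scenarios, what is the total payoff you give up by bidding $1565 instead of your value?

The deviation costs you only when the competing bid falls strictly between $586 and $1565; elsewhere both bids give the same outcome.
$1359: truthful payoff $0, deviation payoff −$773 → loss $773.
$1270: truthful payoff $0, deviation payoff −$684 → loss $684.
$1234: truthful payoff $0, deviation payoff −$648 → loss $648.
$879: truthful payoff $0, deviation payoff −$293 → loss $293.
$1256: truthful payoff $0, deviation payoff −$670 → loss $670.
Total loss = $773 + $684 + $648 + $293 + $670 = $3068.

$3068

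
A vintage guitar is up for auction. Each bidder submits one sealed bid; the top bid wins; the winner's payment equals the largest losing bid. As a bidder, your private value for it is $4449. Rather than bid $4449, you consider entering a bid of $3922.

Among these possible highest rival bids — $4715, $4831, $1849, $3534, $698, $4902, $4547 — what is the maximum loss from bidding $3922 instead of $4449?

$4715: same outcome either way → loss $0.
$4831: same outcome either way → loss $0.
$1849: same outcome either way → loss $0.
$3534: same outcome either way → loss $0.
$698: same outcome either way → loss $0.
$4902: same outcome either way → loss $0.
$4547: same outcome either way → loss $0.
Maximum loss: $0.

$0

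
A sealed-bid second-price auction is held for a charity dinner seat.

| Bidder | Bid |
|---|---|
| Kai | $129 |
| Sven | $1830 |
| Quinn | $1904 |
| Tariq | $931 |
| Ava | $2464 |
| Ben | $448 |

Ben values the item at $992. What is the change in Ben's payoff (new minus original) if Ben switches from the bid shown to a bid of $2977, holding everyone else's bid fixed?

The highest bid among the other bidders is $2464; Ben's bid doesn't change that.
Original bid $448: Ben is not highest (top rival bid is $2464); payoff $0.
Alternative bid $2977: Ben is highest, pays the top rival bid $2464; payoff $992 − $2464 = −$1472.
Change in payoff = −$1472 − ($0) = −$1472.

−$1472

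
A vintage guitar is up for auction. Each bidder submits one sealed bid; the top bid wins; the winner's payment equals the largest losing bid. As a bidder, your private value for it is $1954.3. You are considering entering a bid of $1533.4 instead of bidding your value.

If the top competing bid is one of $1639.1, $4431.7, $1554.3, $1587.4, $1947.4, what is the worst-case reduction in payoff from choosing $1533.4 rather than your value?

$1639.1: truthful gives $315.2, deviation gives $0 → loss $315.2.
$4431.7: same outcome either way → loss $0.
$1554.3: truthful gives $400, deviation gives $0 → loss $400.
$1587.4: truthful gives $366.9, deviation gives $0 → loss $366.9.
$1947.4: truthful gives $6.9, deviation gives $0 → loss $6.9.
Maximum loss: $400.

$400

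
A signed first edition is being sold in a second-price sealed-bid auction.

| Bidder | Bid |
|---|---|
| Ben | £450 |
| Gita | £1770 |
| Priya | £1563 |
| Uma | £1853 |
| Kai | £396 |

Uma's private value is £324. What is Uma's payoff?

Highest bid: Uma at £1853, so Uma wins.
Second-highest bid: Gita at £1770 — that is the price the winner pays.
Uma's payoff = value − price = £324 − £1770 = −£1446.

−£1446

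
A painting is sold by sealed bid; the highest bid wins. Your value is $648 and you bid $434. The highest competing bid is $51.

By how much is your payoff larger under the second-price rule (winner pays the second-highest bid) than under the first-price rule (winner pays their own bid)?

$383

You have the highest bid, so you win under either rule.
Second-price: pay $51 → payoff $597.
First-price: pay your own bid $434 → payoff $214.
Difference = $597 − ($214) = $383.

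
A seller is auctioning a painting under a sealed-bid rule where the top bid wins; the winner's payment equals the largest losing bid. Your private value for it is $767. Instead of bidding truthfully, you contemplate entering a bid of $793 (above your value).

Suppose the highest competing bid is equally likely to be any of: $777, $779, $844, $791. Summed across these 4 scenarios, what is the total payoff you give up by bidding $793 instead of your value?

$46

The deviation costs you only when the competing bid falls strictly between $767 and $793; elsewhere both bids give the same outcome.
$777: truthful payoff $0, deviation payoff −$10 → loss $10.
$779: truthful payoff $0, deviation payoff −$12 → loss $12.
$844: outcomes coincide → loss $0.
$791: truthful payoff $0, deviation payoff −$24 → loss $24.
Total loss = $10 + $12 + $24 = $46.
Because the price is fixed by the runner-up's bid, deviating from your value can only change a good outcome into a bad one — never the reverse.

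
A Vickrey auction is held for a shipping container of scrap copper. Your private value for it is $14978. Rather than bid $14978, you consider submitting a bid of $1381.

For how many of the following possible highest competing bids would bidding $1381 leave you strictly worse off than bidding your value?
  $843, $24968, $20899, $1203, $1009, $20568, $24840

0

The deviation hurts exactly when the highest competing bid lies strictly between $1381 and $14978 — underbidding then forfeits a profitable win.
$843: below both → same outcome either way.
$24968: above both → same outcome either way.
$20899: above both → same outcome either way.
$1203: below both → same outcome either way.
$1009: below both → same outcome either way.
$20568: above both → same outcome either way.
$24840: above both → same outcome either way.
Count: 0.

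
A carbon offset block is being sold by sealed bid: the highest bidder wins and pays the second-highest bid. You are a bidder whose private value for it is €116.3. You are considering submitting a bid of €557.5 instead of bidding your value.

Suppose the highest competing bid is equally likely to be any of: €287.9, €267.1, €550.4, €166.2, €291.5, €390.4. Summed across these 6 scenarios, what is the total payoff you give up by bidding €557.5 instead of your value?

The deviation costs you only when the competing bid falls strictly between €116.3 and €557.5; elsewhere both bids give the same outcome.
€287.9: truthful payoff €0, deviation payoff −€171.6 → loss €171.6.
€267.1: truthful payoff €0, deviation payoff −€150.8 → loss €150.8.
€550.4: truthful payoff €0, deviation payoff −€434.1 → loss €434.1.
€166.2: truthful payoff €0, deviation payoff −€49.9 → loss €49.9.
€291.5: truthful payoff €0, deviation payoff −€175.2 → loss €175.2.
€390.4: truthful payoff €0, deviation payoff −€274.1 → loss €274.1.
Total loss = €171.6 + €150.8 + €434.1 + €49.9 + €175.2 + €274.1 = €1255.7.

€1255.7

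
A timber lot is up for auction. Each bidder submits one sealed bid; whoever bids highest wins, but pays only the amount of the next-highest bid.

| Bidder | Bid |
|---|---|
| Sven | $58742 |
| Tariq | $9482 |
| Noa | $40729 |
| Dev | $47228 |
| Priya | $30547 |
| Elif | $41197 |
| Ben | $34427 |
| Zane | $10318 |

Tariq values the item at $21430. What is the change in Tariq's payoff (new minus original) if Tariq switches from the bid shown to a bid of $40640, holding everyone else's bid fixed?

The highest bid among the other bidders is $58742; Tariq's bid doesn't change that.
Original bid $9482: Tariq is not highest (top rival bid is $58742); payoff $0.
Alternative bid $40640: Tariq is not highest (top rival bid is $58742); payoff $0.
Change in payoff = $0 − ($0) = $0.

$0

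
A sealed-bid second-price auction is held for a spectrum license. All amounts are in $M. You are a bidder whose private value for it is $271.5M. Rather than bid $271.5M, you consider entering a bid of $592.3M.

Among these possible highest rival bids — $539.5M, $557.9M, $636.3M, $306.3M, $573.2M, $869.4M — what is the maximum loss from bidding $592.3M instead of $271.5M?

$301.7M

$539.5M: truthful gives $0M, deviation gives −$268M → loss $268M.
$557.9M: truthful gives $0M, deviation gives −$286.4M → loss $286.4M.
$636.3M: same outcome either way → loss $0M.
$306.3M: truthful gives $0M, deviation gives −$34.8M → loss $34.8M.
$573.2M: truthful gives $0M, deviation gives −$301.7M → loss $301.7M.
$869.4M: same outcome either way → loss $0M.
Maximum loss: $301.7M.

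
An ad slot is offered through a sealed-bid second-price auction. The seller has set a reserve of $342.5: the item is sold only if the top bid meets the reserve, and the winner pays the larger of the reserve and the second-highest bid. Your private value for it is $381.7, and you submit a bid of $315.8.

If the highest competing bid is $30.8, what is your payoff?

$0

Your bid $315.8 is the highest bid but falls below the reserve $342.5, so the item goes unsold. Payoff $0.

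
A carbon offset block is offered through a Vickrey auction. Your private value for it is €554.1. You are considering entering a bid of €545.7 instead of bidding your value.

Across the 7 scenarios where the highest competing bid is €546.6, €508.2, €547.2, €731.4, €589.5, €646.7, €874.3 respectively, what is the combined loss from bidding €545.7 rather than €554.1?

€14.4

The deviation costs you only when the competing bid falls strictly between €545.7 and €554.1; elsewhere both bids give the same outcome.
€546.6: truthful payoff €7.5, deviation payoff €0 → loss €7.5.
€508.2: outcomes coincide → loss €0.
€547.2: truthful payoff €6.9, deviation payoff €0 → loss €6.9.
€731.4: outcomes coincide → loss €0.
€589.5: outcomes coincide → loss €0.
€646.7: outcomes coincide → loss €0.
€874.3: outcomes coincide → loss €0.
Total loss = €7.5 + €6.9 = €14.4.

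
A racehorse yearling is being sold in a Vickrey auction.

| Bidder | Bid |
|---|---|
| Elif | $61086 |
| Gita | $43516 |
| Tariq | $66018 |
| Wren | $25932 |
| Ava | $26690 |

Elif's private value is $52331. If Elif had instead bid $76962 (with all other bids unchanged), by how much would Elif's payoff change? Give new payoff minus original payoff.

The highest bid among the other bidders is $66018; Elif's bid doesn't change that.
Original bid $61086: Elif is not highest (top rival bid is $66018); payoff $0.
Alternative bid $76962: Elif is highest, pays the top rival bid $66018; payoff $52331 − $66018 = −$13687.
Change in payoff = −$13687 − ($0) = −$13687.

−$13687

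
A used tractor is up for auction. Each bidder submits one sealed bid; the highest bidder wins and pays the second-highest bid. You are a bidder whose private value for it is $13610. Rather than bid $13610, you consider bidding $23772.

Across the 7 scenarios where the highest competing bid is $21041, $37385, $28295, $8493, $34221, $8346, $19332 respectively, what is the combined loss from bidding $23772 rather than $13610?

The deviation costs you only when the competing bid falls strictly between $13610 and $23772; elsewhere both bids give the same outcome.
$21041: truthful payoff $0, deviation payoff −$7431 → loss $7431.
$37385: outcomes coincide → loss $0.
$28295: outcomes coincide → loss $0.
$8493: outcomes coincide → loss $0.
$34221: outcomes coincide → loss $0.
$8346: outcomes coincide → loss $0.
$19332: truthful payoff $0, deviation payoff −$5722 → loss $5722.
Total loss = $7431 + $5722 = $13153.

$13153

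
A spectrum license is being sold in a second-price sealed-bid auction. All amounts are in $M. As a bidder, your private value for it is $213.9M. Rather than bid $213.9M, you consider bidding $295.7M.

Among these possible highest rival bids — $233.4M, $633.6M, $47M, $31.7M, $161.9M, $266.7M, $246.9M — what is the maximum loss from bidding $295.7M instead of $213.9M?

$233.4M: truthful gives $0M, deviation gives −$19.5M → loss $19.5M.
$633.6M: same outcome either way → loss $0M.
$47M: same outcome either way → loss $0M.
$31.7M: same outcome either way → loss $0M.
$161.9M: same outcome either way → loss $0M.
$266.7M: truthful gives $0M, deviation gives −$52.8M → loss $52.8M.
$246.9M: truthful gives $0M, deviation gives −$33M → loss $33M.
Maximum loss: $52.8M.

$52.8M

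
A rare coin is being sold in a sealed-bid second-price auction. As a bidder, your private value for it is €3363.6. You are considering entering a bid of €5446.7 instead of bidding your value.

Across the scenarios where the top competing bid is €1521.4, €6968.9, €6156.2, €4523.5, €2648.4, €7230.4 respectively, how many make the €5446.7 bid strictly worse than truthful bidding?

The deviation hurts exactly when the highest competing bid lies strictly between €3363.6 and €5446.7 — overbidding then wins at a price above your value.
€1521.4: below both → same outcome either way.
€6968.9: above both → same outcome either way.
€6156.2: above both → same outcome either way.
€4523.5: inside the interval → strictly worse (loss €1159.9).
€2648.4: below both → same outcome either way.
€7230.4: above both → same outcome either way.
Count: 1.

1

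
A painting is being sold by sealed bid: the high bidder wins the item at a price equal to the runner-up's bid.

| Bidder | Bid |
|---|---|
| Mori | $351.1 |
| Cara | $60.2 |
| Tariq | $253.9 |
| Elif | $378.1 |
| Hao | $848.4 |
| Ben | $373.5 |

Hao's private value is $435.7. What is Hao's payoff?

Highest bid: Hao at $848.4, so Hao wins.
Second-highest bid: Elif at $378.1 — that is the price the winner pays.
Hao's payoff = value − price = $435.7 − $378.1 = $57.6.

$57.6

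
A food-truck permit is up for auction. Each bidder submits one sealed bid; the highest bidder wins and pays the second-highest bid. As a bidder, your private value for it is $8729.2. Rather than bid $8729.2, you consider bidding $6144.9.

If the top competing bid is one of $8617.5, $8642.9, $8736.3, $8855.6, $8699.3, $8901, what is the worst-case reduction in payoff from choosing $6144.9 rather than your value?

$111.7

$8617.5: truthful gives $111.7, deviation gives $0 → loss $111.7.
$8642.9: truthful gives $86.3, deviation gives $0 → loss $86.3.
$8736.3: same outcome either way → loss $0.
$8855.6: same outcome either way → loss $0.
$8699.3: truthful gives $29.9, deviation gives $0 → loss $29.9.
$8901: same outcome either way → loss $0.
Maximum loss: $111.7.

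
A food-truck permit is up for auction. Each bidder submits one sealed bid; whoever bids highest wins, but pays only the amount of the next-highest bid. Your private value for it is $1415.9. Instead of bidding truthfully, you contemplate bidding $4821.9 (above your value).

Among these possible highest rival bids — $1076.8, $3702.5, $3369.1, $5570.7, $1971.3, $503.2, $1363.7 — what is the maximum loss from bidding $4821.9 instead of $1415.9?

$1076.8: same outcome either way → loss $0.
$3702.5: truthful gives $0, deviation gives −$2286.6 → loss $2286.6.
$3369.1: truthful gives $0, deviation gives −$1953.2 → loss $1953.2.
$5570.7: same outcome either way → loss $0.
$1971.3: truthful gives $0, deviation gives −$555.4 → loss $555.4.
$503.2: same outcome either way → loss $0.
$1363.7: same outcome either way → loss $0.
Maximum loss: $2286.6.

$2286.6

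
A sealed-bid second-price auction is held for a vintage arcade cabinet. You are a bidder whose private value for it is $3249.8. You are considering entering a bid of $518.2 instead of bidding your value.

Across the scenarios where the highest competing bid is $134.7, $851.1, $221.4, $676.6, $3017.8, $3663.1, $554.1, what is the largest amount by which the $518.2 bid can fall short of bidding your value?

$134.7: same outcome either way → loss $0.
$851.1: truthful gives $2398.7, deviation gives $0 → loss $2398.7.
$221.4: same outcome either way → loss $0.
$676.6: truthful gives $2573.2, deviation gives $0 → loss $2573.2.
$3017.8: truthful gives $232, deviation gives $0 → loss $232.
$3663.1: same outcome either way → loss $0.
$554.1: truthful gives $2695.7, deviation gives $0 → loss $2695.7.
Maximum loss: $2695.7.

$2695.7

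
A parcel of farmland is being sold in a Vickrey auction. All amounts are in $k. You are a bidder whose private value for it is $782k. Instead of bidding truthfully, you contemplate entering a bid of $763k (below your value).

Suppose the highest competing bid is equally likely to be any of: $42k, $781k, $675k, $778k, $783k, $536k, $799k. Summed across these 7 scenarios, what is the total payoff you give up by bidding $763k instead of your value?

$5k

The deviation costs you only when the competing bid falls strictly between $763k and $782k; elsewhere both bids give the same outcome.
$42k: outcomes coincide → loss $0k.
$781k: truthful payoff $1k, deviation payoff $0k → loss $1k.
$675k: outcomes coincide → loss $0k.
$778k: truthful payoff $4k, deviation payoff $0k → loss $4k.
$783k: outcomes coincide → loss $0k.
$536k: outcomes coincide → loss $0k.
$799k: outcomes coincide → loss $0k.
Total loss = $1k + $4k = $5k.
In a second-price auction your bid sets only whether you win, not what you pay, so bidding your true value is weakly dominant.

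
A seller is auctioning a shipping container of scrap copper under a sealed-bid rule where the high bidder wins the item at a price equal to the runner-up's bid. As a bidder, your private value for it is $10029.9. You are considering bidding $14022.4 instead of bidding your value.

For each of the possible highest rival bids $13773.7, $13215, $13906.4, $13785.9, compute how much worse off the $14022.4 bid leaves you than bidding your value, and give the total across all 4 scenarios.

$14561.4

The deviation costs you only when the competing bid falls strictly between $10029.9 and $14022.4; elsewhere both bids give the same outcome.
$13773.7: truthful payoff $0, deviation payoff −$3743.8 → loss $3743.8.
$13215: truthful payoff $0, deviation payoff −$3185.1 → loss $3185.1.
$13906.4: truthful payoff $0, deviation payoff −$3876.5 → loss $3876.5.
$13785.9: truthful payoff $0, deviation payoff −$3756 → loss $3756.
Total loss = $3743.8 + $3185.1 + $3876.5 + $3756 = $14561.4.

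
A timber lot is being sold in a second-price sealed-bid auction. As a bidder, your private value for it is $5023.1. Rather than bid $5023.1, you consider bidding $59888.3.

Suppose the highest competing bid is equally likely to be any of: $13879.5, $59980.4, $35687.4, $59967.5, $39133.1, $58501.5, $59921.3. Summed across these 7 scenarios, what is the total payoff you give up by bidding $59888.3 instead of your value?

The deviation costs you only when the competing bid falls strictly between $5023.1 and $59888.3; elsewhere both bids give the same outcome.
$13879.5: truthful payoff $0, deviation payoff −$8856.4 → loss $8856.4.
$59980.4: outcomes coincide → loss $0.
$35687.4: truthful payoff $0, deviation payoff −$30664.3 → loss $30664.3.
$59967.5: outcomes coincide → loss $0.
$39133.1: truthful payoff $0, deviation payoff −$34110 → loss $34110.
$58501.5: truthful payoff $0, deviation payoff −$53478.4 → loss $53478.4.
$59921.3: outcomes coincide → loss $0.
Total loss = $8856.4 + $30664.3 + $34110 + $53478.4 = $127109.1.

$127109.1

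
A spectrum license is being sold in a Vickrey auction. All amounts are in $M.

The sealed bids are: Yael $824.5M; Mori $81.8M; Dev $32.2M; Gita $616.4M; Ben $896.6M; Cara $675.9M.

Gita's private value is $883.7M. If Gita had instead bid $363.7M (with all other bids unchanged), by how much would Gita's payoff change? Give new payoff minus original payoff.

The highest bid among the other bidders is $896.6M; Gita's bid doesn't change that.
Original bid $616.4M: Gita is not highest (top rival bid is $896.6M); payoff $0M.
Alternative bid $363.7M: Gita is not highest (top rival bid is $896.6M); payoff $0M.
Change in payoff = $0M − ($0M) = $0M.

$0M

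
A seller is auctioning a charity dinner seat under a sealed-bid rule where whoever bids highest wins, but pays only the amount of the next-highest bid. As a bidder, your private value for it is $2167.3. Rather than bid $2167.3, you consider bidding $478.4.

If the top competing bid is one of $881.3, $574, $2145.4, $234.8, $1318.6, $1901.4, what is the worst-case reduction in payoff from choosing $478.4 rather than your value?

$881.3: truthful gives $1286, deviation gives $0 → loss $1286.
$574: truthful gives $1593.3, deviation gives $0 → loss $1593.3.
$2145.4: truthful gives $21.9, deviation gives $0 → loss $21.9.
$234.8: same outcome either way → loss $0.
$1318.6: truthful gives $848.7, deviation gives $0 → loss $848.7.
$1901.4: truthful gives $265.9, deviation gives $0 → loss $265.9.
Maximum loss: $1593.3.

$1593.3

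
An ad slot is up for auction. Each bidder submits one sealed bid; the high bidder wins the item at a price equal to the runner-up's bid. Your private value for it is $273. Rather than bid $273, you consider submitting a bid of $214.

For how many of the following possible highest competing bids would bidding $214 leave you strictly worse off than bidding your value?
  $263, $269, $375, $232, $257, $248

5

The deviation hurts exactly when the highest competing bid lies strictly between $214 and $273 — underbidding then forfeits a profitable win.
$263: inside the interval → strictly worse (loss $10).
$269: inside the interval → strictly worse (loss $4).
$375: above both → same outcome either way.
$232: inside the interval → strictly worse (loss $41).
$257: inside the interval → strictly worse (loss $16).
$248: inside the interval → strictly worse (loss $25).
Count: 5.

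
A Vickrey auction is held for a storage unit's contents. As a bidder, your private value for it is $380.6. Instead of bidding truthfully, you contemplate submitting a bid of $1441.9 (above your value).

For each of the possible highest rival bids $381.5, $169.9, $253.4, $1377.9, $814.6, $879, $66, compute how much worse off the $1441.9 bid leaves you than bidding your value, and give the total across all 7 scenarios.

The deviation costs you only when the competing bid falls strictly between $380.6 and $1441.9; elsewhere both bids give the same outcome.
$381.5: truthful payoff $0, deviation payoff −$0.9 → loss $0.9.
$169.9: outcomes coincide → loss $0.
$253.4: outcomes coincide → loss $0.
$1377.9: truthful payoff $0, deviation payoff −$997.3 → loss $997.3.
$814.6: truthful payoff $0, deviation payoff −$434 → loss $434.
$879: truthful payoff $0, deviation payoff −$498.4 → loss $498.4.
$66: outcomes coincide → loss $0.
Total loss = $0.9 + $997.3 + $434 + $498.4 = $1930.6.
Truthful bidding weakly dominates here: raising your bid can only win items priced above your value, and lowering it can only forfeit items priced below.

$1930.6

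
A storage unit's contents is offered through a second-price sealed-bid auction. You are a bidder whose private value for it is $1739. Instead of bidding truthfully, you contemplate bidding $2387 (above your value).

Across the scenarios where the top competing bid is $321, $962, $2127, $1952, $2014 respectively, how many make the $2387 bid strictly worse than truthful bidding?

3

The deviation hurts exactly when the highest competing bid lies strictly between $1739 and $2387 — overbidding then wins at a price above your value.
$321: below both → same outcome either way.
$962: below both → same outcome either way.
$2127: inside the interval → strictly worse (loss $388).
$1952: inside the interval → strictly worse (loss $213).
$2014: inside the interval → strictly worse (loss $275).
Count: 3.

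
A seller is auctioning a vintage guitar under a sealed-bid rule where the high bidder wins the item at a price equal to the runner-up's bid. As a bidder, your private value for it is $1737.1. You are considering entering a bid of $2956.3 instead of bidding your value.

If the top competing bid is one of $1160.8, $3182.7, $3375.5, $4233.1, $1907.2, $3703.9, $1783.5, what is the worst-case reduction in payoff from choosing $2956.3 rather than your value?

$1160.8: same outcome either way → loss $0.
$3182.7: same outcome either way → loss $0.
$3375.5: same outcome either way → loss $0.
$4233.1: same outcome either way → loss $0.
$1907.2: truthful gives $0, deviation gives −$170.1 → loss $170.1.
$3703.9: same outcome either way → loss $0.
$1783.5: truthful gives $0, deviation gives −$46.4 → loss $46.4.
Maximum loss: $170.1.

$170.1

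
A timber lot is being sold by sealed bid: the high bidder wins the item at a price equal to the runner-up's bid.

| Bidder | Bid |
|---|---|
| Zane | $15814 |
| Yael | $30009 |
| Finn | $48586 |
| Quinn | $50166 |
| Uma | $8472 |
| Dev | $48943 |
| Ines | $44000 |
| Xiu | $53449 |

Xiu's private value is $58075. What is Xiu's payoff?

$7909

Highest bid: Xiu at $53449, so Xiu wins.
Second-highest bid: Quinn at $50166 — that is the price the winner pays.
Xiu's payoff = value − price = $58075 − $50166 = $7909.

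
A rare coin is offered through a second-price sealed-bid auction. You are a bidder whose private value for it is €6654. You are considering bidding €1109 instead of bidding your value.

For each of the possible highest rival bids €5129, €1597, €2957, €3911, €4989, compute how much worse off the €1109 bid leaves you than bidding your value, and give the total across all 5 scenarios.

€14687

The deviation costs you only when the competing bid falls strictly between €1109 and €6654; elsewhere both bids give the same outcome.
€5129: truthful payoff €1525, deviation payoff €0 → loss €1525.
€1597: truthful payoff €5057, deviation payoff €0 → loss €5057.
€2957: truthful payoff €3697, deviation payoff €0 → loss €3697.
€3911: truthful payoff €2743, deviation payoff €0 → loss €2743.
€4989: truthful payoff €1665, deviation payoff €0 → loss €1665.
Total loss = €1525 + €5057 + €3697 + €2743 + €1665 = €14687.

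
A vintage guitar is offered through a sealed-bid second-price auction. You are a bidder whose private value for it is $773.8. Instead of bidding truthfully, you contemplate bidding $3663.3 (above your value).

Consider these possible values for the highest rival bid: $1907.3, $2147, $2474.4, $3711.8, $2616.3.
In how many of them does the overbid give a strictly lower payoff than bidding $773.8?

4

The deviation hurts exactly when the highest competing bid lies strictly between $773.8 and $3663.3 — overbidding then wins at a price above your value.
$1907.3: inside the interval → strictly worse (loss $1133.5).
$2147: inside the interval → strictly worse (loss $1373.2).
$2474.4: inside the interval → strictly worse (loss $1700.6).
$3711.8: above both → same outcome either way.
$2616.3: inside the interval → strictly worse (loss $1842.5).
Count: 4.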